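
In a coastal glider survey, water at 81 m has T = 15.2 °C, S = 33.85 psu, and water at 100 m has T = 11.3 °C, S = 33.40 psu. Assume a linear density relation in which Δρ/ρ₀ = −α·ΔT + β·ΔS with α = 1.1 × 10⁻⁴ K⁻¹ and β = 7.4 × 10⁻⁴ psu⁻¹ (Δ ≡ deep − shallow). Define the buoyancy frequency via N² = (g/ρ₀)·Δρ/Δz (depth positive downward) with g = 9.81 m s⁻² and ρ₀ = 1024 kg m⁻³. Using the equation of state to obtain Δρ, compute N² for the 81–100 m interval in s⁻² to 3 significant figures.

ΔT = -3.9 K, ΔS = -0.45 psu (deep − shallow).
Δρ/ρ₀ = −αΔT + βΔS = 4.29 × 10⁻⁴ − 3.33 × 10⁻⁴ = 9.60 × 10⁻⁵, so Δρ ≈ 0.09830 kg m⁻³.
N² = (g/ρ₀)·Δρ/Δz = g·(Δρ/ρ₀)/Δz = 9.81 × 9.60 × 10⁻⁵ / 19 = 4.9566 × 10⁻⁵ s⁻² ≈ 4.96 × 10⁻⁵ s⁻².

4.96 × 10⁻⁵ s⁻²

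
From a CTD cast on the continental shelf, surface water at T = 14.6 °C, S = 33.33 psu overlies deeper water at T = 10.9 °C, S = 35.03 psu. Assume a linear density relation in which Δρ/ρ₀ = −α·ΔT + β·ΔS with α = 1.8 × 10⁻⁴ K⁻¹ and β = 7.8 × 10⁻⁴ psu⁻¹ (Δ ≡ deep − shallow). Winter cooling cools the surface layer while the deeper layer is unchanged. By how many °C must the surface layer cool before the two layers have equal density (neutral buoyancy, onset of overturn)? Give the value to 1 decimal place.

Neutral buoyancy requires Δρ = 0, i.e. −α(T_deep − T_surf′) + β(S_deep − S_surf) = 0.
T_surf′ = T_deep − (β/α)·ΔS = 10.9 − (7.8 × 10⁻⁴/1.8 × 10⁻⁴)·(+1.70) = 3.533 °C.
Cooling required: 14.6 − (3.533) = 11.067 °C.

11.1 °C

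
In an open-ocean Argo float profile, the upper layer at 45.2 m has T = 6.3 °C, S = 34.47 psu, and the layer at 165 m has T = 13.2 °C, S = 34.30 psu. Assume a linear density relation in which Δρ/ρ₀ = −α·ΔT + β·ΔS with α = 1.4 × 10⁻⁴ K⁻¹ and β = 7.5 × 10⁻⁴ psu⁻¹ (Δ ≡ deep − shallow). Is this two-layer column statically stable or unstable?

ΔT = 13.2 − 6.3 = +6.9 K and ΔS = 34.30 − 34.47 = -0.17 psu (deep − shallow).
−αΔT = -9.66 × 10⁻⁴; βΔS = -1.275 × 10⁻⁴; sum Δρ/ρ₀ = -1.0935 × 10⁻³.
Δρ/ρ₀ < 0, so Δρ < 0: deeper water is lighter → statically unstable; the column would overturn.

unstable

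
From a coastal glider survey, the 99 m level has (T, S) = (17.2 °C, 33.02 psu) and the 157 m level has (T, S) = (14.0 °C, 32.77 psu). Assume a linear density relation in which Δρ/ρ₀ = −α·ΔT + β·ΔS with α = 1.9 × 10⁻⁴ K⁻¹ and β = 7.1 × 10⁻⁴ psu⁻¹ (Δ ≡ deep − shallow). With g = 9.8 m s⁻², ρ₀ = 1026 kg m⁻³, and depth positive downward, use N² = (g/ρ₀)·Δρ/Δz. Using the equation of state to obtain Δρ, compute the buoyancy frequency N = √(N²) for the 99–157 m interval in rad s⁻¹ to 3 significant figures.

8.53 × 10⁻³ rad s⁻¹

ΔT = -3.2 K, ΔS = -0.25 psu (deep − shallow).
Δρ/ρ₀ = −αΔT + βΔS = 6.08 × 10⁻⁴ − 1.775 × 10⁻⁴ = 4.305 × 10⁻⁴, so Δρ ≈ 0.4417 kg m⁻³.
N² = (g/ρ₀)·Δρ/Δz = g·(Δρ/ρ₀)/Δz = 9.8 × 4.305 × 10⁻⁴ / 58 = 7.2740 × 10⁻⁵ s⁻².
N = √(7.2740 × 10⁻⁵) = 8.5288 × 10⁻³ rad s⁻¹ ≈ 8.53 × 10⁻³ rad s⁻¹.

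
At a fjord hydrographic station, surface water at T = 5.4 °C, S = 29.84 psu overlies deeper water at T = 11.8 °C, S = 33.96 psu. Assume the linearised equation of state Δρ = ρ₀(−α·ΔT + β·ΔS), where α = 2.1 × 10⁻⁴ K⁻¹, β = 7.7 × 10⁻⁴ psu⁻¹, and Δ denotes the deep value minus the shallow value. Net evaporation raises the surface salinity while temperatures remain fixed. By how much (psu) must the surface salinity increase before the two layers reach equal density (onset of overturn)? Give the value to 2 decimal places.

Neutral buoyancy requires −α(T_deep − T_surf) + β(S_deep − S_surf′) = 0.
S_surf′ = S_deep − (α/β)·ΔT = 33.96 − (2.1 × 10⁻⁴/7.7 × 10⁻⁴)·(+6.4) = 32.2145 psu.
Increase required: 32.2145 − 29.84 = 2.3745 psu.

2.37 psu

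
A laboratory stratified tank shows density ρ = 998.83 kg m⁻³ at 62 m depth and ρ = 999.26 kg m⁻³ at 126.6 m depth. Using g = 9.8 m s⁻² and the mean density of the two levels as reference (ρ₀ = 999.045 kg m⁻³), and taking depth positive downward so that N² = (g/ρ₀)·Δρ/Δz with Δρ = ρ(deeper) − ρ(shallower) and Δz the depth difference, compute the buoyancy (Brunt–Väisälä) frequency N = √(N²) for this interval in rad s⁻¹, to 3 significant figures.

8.08 × 10⁻³ rad s⁻¹

Δρ = 999.26 − 998.83 = 0.43 kg m⁻³ over Δz = 126.6 − 62 = 64.6 m.
N² = (9.8/999.045) × (0.43/64.6) = 6.5295 × 10⁻⁵ s⁻².
N = √(6.5295 × 10⁻⁵) = 8.0805 × 10⁻³ rad s⁻¹ ≈ 8.08 × 10⁻³ rad s⁻¹.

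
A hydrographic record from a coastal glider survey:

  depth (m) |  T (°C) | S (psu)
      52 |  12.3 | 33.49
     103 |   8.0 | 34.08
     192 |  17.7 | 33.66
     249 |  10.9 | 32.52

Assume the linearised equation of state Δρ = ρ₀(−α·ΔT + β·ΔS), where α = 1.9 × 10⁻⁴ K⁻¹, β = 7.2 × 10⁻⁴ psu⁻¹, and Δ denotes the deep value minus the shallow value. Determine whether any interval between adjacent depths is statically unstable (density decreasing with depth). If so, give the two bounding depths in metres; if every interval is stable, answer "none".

103–192 m

Evaluate Δρ/ρ₀ = −αΔT + βΔS across each adjacent pair:
  52–103 m: −αΔT+βΔS = −(1.9 × 10⁻⁴)(-4.3)+(7.2 × 10⁻⁴)(+0.59) = 1.2 × 10⁻³ → stable
  103–192 m: −αΔT+βΔS = −(1.9 × 10⁻⁴)(+9.7)+(7.2 × 10⁻⁴)(-0.42) = -2.1 × 10⁻³ → UNSTABLE
  192–249 m: −αΔT+βΔS = −(1.9 × 10⁻⁴)(-6.8)+(7.2 × 10⁻⁴)(-1.14) = 4.7 × 10⁻⁴ → stable
The 103–192 m interval has Δρ < 0: lighter water underlies denser water.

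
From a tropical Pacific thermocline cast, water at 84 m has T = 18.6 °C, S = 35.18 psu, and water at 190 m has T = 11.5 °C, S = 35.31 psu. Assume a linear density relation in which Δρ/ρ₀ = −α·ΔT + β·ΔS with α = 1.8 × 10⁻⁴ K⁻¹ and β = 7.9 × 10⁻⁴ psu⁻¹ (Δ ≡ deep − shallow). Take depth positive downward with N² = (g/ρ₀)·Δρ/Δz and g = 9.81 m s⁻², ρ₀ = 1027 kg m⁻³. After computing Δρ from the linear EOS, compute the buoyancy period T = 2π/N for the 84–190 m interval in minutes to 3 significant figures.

9.26 min

ΔT = -7.1 K, ΔS = +0.13 psu (deep − shallow).
Δρ/ρ₀ = −αΔT + βΔS = 1.278 × 10⁻³ + 1.027 × 10⁻⁴ = 1.3807 × 10⁻³, so Δρ ≈ 1.418 kg m⁻³.
N² = (g/ρ₀)·Δρ/Δz = g·(Δρ/ρ₀)/Δz = 9.81 × 1.3807 × 10⁻³ / 106 = 1.2778 × 10⁻⁴ s⁻².
N = √(1.2778 × 10⁻⁴) = 0.011304 rad s⁻¹ → T = 2π/N = 555.84 s = 9.2640 min ≈ 9.26 min.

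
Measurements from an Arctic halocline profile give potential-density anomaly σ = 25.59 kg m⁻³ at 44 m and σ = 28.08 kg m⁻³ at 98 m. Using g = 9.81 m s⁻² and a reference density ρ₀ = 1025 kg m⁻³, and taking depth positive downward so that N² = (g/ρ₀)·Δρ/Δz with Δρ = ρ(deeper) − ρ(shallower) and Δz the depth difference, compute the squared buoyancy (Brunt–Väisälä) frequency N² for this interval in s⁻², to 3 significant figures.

Δρ = 1028.08 − 1025.59 = 2.49 kg m⁻³ over Δz = 98 − 44 = 54 m.
N² = (9.81/1025) × (2.49/54) = 4.4132 × 10⁻⁴ s⁻² ≈ 4.41 × 10⁻⁴ s⁻².

4.41 × 10⁻⁴ s⁻²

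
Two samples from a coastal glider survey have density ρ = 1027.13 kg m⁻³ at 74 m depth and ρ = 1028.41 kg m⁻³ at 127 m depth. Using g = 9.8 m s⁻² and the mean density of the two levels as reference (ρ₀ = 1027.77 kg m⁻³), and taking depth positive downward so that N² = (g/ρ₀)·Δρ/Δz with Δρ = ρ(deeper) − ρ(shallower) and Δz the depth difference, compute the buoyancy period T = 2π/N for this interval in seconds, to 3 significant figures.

Δρ = 1028.41 − 1027.13 = 1.28 kg m⁻³ over Δz = 127 − 74 = 53 m.
N² = (9.8/1027.77) × (1.28/53) = 2.3028 × 10⁻⁴ s⁻².
N = √(2.3028 × 10⁻⁴) = 0.015175 rad s⁻¹, so T = 2π/N = 414.05 s ≈ 414 s.

414 s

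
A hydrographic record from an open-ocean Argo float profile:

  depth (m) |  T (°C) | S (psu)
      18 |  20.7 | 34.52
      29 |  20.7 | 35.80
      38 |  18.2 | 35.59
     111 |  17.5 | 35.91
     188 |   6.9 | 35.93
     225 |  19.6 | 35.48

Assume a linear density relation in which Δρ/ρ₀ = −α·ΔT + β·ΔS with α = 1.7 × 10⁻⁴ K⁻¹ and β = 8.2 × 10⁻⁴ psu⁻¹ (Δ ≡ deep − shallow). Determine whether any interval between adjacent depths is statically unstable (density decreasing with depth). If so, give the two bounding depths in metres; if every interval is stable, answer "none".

Evaluate Δρ/ρ₀ = −αΔT + βΔS across each adjacent pair:
  18–29 m: −αΔT+βΔS = −(1.7 × 10⁻⁴)(+0.0)+(8.2 × 10⁻⁴)(+1.28) = 1.0 × 10⁻³ → stable
  29–38 m: −αΔT+βΔS = −(1.7 × 10⁻⁴)(-2.5)+(8.2 × 10⁻⁴)(-0.21) = 2.5 × 10⁻⁴ → stable
  38–111 m: −αΔT+βΔS = −(1.7 × 10⁻⁴)(-0.7)+(8.2 × 10⁻⁴)(+0.32) = 3.8 × 10⁻⁴ → stable
  111–188 m: −αΔT+βΔS = −(1.7 × 10⁻⁴)(-10.6)+(8.2 × 10⁻⁴)(+0.02) = 1.8 × 10⁻³ → stable
  188–225 m: −αΔT+βΔS = −(1.7 × 10⁻⁴)(+12.7)+(8.2 × 10⁻⁴)(-0.45) = -2.5 × 10⁻³ → UNSTABLE
The 188–225 m interval has Δρ < 0: lighter water underlies denser water.

188–225 m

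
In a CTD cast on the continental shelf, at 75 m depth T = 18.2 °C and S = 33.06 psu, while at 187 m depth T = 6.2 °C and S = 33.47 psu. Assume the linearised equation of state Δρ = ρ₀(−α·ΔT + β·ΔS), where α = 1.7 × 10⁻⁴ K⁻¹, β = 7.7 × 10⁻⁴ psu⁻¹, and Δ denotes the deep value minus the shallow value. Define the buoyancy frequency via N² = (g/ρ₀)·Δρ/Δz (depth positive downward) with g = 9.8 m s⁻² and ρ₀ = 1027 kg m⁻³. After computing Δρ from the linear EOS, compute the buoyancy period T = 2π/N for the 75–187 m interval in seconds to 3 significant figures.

438 s

ΔT = -12.0 K, ΔS = +0.41 psu (deep − shallow).
Δρ/ρ₀ = −αΔT + βΔS = 2.04 × 10⁻³ + 3.157 × 10⁻⁴ = 2.3557 × 10⁻³, so Δρ ≈ 2.419 kg m⁻³.
N² = (g/ρ₀)·Δρ/Δz = g·(Δρ/ρ₀)/Δz = 9.8 × 2.3557 × 10⁻³ / 112 = 2.0612 × 10⁻⁴ s⁻².
N = √(2.0612 × 10⁻⁴) = 0.014357 rad s⁻¹ → T = 2π/N = 437.64 s ≈ 438 s.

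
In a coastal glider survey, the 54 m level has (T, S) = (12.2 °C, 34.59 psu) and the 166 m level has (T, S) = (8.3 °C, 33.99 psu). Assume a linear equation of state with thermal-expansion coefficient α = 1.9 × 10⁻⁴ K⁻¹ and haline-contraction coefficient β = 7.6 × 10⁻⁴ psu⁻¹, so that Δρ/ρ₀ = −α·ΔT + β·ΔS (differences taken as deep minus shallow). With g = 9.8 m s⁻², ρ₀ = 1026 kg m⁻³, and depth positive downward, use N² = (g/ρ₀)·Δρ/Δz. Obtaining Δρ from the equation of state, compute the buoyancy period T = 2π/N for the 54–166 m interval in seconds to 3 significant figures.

ΔT = -3.9 K, ΔS = -0.60 psu (deep − shallow).
Δρ/ρ₀ = −αΔT + βΔS = 7.41 × 10⁻⁴ − 4.56 × 10⁻⁴ = 2.85 × 10⁻⁴, so Δρ ≈ 0.2924 kg m⁻³.
N² = (g/ρ₀)·Δρ/Δz = g·(Δρ/ρ₀)/Δz = 9.8 × 2.85 × 10⁻⁴ / 112 = 2.4937 × 10⁻⁵ s⁻².
N = √(2.4937 × 10⁻⁵) = 4.9937 × 10⁻³ rad s⁻¹ → T = 2π/N = 1.2582 × 10³ s ≈ 1.26 × 10³ s.

1.26 × 10³ s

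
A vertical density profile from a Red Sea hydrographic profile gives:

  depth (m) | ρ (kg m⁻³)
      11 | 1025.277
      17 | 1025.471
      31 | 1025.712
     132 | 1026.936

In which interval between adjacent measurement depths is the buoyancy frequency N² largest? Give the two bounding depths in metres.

11–17 m

Compute the density gradient over each adjacent pair:
  11–17 m: Δρ/Δz = 0.194/6 = 0.032 kg m⁻⁴
  17–31 m: Δρ/Δz = 0.241/14 = 0.017 kg m⁻⁴
  31–132 m: Δρ/Δz = 1.224/101 = 0.012 kg m⁻⁴
The largest gradient is in the 11–17 m interval — the pycnocline.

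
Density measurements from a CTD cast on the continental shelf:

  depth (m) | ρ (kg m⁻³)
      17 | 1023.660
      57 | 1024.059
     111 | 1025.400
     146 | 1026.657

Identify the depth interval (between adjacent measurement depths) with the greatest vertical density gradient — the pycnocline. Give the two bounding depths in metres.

111–146 m

Compute the density gradient over each adjacent pair:
  17–57 m: Δρ/Δz = 0.399/40 = 0.010 kg m⁻⁴
  57–111 m: Δρ/Δz = 1.341/54 = 0.025 kg m⁻⁴
  111–146 m: Δρ/Δz = 1.257/35 = 0.036 kg m⁻⁴
The largest gradient is in the 111–146 m interval — the pycnocline.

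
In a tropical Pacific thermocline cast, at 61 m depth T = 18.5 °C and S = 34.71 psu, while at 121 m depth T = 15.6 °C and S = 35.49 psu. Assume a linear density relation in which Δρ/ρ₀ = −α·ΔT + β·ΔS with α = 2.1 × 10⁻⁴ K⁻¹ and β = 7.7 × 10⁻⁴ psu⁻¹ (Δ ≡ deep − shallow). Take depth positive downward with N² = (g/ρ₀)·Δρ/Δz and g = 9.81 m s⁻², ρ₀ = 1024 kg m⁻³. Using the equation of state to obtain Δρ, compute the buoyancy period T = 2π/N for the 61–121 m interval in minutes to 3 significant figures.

ΔT = -2.9 K, ΔS = +0.78 psu (deep − shallow).
Δρ/ρ₀ = −αΔT + βΔS = 6.09 × 10⁻⁴ + 6.006 × 10⁻⁴ = 1.2096 × 10⁻³, so Δρ ≈ 1.239 kg m⁻³.
N² = (g/ρ₀)·Δρ/Δz = g·(Δρ/ρ₀)/Δz = 9.81 × 1.2096 × 10⁻³ / 60 = 1.9777 × 10⁻⁴ s⁻².
N = √(1.9777 × 10⁻⁴) = 0.014063 rad s⁻¹ → T = 2π/N = 446.79 s = 7.4465 min ≈ 7.45 min.

7.45 min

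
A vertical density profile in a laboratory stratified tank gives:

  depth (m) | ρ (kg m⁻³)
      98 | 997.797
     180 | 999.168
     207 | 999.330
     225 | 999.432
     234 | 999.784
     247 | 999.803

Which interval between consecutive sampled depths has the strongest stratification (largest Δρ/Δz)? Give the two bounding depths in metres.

225–234 m

Compute the density gradient over each adjacent pair:
  98–180 m: Δρ/Δz = 1.371/82 = 0.017 kg m⁻⁴
  180–207 m: Δρ/Δz = 0.162/27 = 6.0 × 10⁻³ kg m⁻⁴
  207–225 m: Δρ/Δz = 0.102/18 = 5.7 × 10⁻³ kg m⁻⁴
  225–234 m: Δρ/Δz = 0.352/9 = 0.039 kg m⁻⁴
  234–247 m: Δρ/Δz = 0.019/13 = 1.5 × 10⁻³ kg m⁻⁴
The largest gradient is in the 225–234 m interval — the pycnocline.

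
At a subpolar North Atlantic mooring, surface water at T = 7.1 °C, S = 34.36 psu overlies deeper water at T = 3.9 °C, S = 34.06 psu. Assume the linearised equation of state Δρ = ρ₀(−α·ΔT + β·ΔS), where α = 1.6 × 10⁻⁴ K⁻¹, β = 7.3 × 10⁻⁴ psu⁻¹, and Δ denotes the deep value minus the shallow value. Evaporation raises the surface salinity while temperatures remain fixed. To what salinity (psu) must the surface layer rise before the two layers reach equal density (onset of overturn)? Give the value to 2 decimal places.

34.76 psu

Neutral buoyancy requires −α(T_deep − T_surf) + β(S_deep − S_surf′) = 0.
S_surf′ = S_deep − (α/β)·ΔT = 34.06 − (1.6 × 10⁻⁴/7.3 × 10⁻⁴)·(-3.2) = 34.7614 psu.
Increase required: 34.7614 − 34.36 = 0.4014 psu.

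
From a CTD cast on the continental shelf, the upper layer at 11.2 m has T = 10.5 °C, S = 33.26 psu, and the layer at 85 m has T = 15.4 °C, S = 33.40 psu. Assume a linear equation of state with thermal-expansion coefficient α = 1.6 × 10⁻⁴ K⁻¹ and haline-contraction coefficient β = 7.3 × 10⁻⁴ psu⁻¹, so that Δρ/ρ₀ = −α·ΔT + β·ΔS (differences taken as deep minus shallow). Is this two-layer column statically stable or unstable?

unstable

ΔT = 15.4 − 10.5 = +4.9 K and ΔS = 33.40 − 33.26 = +0.14 psu (deep − shallow).
−αΔT = -7.84 × 10⁻⁴; βΔS = 1.022 × 10⁻⁴; sum Δρ/ρ₀ = -6.818 × 10⁻⁴.
Δρ/ρ₀ < 0, so Δρ < 0: deeper water is lighter → statically unstable; the column would overturn.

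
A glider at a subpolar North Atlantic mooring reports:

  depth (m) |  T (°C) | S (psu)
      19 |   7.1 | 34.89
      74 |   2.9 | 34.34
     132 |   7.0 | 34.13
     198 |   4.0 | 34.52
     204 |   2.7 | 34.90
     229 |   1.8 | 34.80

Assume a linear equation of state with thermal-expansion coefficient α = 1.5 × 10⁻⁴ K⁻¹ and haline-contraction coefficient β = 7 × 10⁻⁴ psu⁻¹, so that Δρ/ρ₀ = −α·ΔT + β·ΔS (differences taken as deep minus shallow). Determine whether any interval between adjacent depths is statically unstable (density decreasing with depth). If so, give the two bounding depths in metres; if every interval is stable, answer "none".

Evaluate Δρ/ρ₀ = −αΔT + βΔS across each adjacent pair:
  19–74 m: −αΔT+βΔS = −(1.5 × 10⁻⁴)(-4.2)+(7 × 10⁻⁴)(-0.55) = 2.4 × 10⁻⁴ → stable
  74–132 m: −αΔT+βΔS = −(1.5 × 10⁻⁴)(+4.1)+(7 × 10⁻⁴)(-0.21) = -7.6 × 10⁻⁴ → UNSTABLE
  132–198 m: −αΔT+βΔS = −(1.5 × 10⁻⁴)(-3.0)+(7 × 10⁻⁴)(+0.39) = 7.2 × 10⁻⁴ → stable
  198–204 m: −αΔT+βΔS = −(1.5 × 10⁻⁴)(-1.3)+(7 × 10⁻⁴)(+0.38) = 4.6 × 10⁻⁴ → stable
  204–229 m: −αΔT+βΔS = −(1.5 × 10⁻⁴)(-0.9)+(7 × 10⁻⁴)(-0.10) = 6.5 × 10⁻⁵ → stable
The 74–132 m interval has Δρ < 0: lighter water underlies denser water.

74–132 m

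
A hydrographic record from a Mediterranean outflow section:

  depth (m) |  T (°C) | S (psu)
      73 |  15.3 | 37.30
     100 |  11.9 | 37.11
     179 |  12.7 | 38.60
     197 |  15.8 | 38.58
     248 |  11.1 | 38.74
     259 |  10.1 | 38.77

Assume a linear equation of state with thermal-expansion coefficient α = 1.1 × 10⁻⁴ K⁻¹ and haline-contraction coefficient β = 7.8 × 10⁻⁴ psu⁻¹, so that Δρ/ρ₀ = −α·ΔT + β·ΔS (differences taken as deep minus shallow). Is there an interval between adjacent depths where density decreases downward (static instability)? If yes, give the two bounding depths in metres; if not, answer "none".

Evaluate Δρ/ρ₀ = −αΔT + βΔS across each adjacent pair:
  73–100 m: −αΔT+βΔS = −(1.1 × 10⁻⁴)(-3.4)+(7.8 × 10⁻⁴)(-0.19) = 2.3 × 10⁻⁴ → stable
  100–179 m: −αΔT+βΔS = −(1.1 × 10⁻⁴)(+0.8)+(7.8 × 10⁻⁴)(+1.49) = 1.1 × 10⁻³ → stable
  179–197 m: −αΔT+βΔS = −(1.1 × 10⁻⁴)(+3.1)+(7.8 × 10⁻⁴)(-0.02) = -3.6 × 10⁻⁴ → UNSTABLE
  197–248 m: −αΔT+βΔS = −(1.1 × 10⁻⁴)(-4.7)+(7.8 × 10⁻⁴)(+0.16) = 6.4 × 10⁻⁴ → stable
  248–259 m: −αΔT+βΔS = −(1.1 × 10⁻⁴)(-1.0)+(7.8 × 10⁻⁴)(+0.03) = 1.3 × 10⁻⁴ → stable
The 179–197 m interval has Δρ < 0: lighter water underlies denser water.

179–197 m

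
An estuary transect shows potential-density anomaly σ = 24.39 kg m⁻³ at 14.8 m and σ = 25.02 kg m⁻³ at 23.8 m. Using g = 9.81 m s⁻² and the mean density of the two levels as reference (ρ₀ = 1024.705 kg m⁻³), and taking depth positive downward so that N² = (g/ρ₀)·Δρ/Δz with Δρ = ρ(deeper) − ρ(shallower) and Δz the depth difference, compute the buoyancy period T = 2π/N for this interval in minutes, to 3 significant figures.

Δρ = 1025.02 − 1024.39 = 0.63 kg m⁻³ over Δz = 23.8 − 14.8 = 9 m.
N² = (9.81/1024.705) × (0.63/9) = 6.7014 × 10⁻⁴ s⁻².
N = √(6.7014 × 10⁻⁴) = 0.025887 rad s⁻¹, so T = 2π/N = 242.72 s = 4.0453 min ≈ 4.05 min.

4.05 min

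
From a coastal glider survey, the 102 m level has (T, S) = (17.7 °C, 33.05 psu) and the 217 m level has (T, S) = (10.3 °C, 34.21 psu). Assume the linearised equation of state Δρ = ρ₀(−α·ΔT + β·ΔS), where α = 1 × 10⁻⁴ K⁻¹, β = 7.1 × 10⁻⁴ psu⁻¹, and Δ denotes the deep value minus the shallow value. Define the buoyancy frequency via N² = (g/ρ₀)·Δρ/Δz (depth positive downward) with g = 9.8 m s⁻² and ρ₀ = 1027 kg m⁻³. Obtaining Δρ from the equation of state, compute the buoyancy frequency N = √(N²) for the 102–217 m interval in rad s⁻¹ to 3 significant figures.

ΔT = -7.4 K, ΔS = +1.16 psu (deep − shallow).
Δρ/ρ₀ = −αΔT + βΔS = 7.40 × 10⁻⁴ + 8.236 × 10⁻⁴ = 1.5636 × 10⁻³, so Δρ ≈ 1.606 kg m⁻³.
N² = (g/ρ₀)·Δρ/Δz = g·(Δρ/ρ₀)/Δz = 9.8 × 1.5636 × 10⁻³ / 115 = 1.3325 × 10⁻⁴ s⁻².
N = √(1.3325 × 10⁻⁴) = 0.011543 rad s⁻¹ ≈ 0.0115 rad s⁻¹.

0.0115 rad s⁻¹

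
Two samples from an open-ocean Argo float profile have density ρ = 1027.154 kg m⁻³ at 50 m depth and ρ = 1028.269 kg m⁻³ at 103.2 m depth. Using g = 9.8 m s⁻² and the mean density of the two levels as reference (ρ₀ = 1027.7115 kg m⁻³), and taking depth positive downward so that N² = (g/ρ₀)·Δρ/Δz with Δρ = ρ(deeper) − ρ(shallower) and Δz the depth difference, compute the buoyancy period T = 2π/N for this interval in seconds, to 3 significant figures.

Δρ = 1028.269 − 1027.154 = 1.115 kg m⁻³ over Δz = 103.2 − 50 = 53.2 m.
N² = (9.8/1027.7115) × (1.115/53.2) = 1.9986 × 10⁻⁴ s⁻².
N = √(1.9986 × 10⁻⁴) = 0.014137 rad s⁻¹, so T = 2π/N = 444.45 s ≈ 444 s.

444 s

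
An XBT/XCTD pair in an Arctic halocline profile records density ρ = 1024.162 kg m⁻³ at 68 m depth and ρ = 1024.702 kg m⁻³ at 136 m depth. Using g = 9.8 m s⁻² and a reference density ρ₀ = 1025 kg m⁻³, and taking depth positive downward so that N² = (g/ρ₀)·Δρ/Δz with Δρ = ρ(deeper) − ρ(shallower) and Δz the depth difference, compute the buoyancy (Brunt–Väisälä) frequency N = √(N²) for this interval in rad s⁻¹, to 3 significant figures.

Δρ = 1024.702 − 1024.162 = 0.540 kg m⁻³ over Δz = 136 − 68 = 68 m.
N² = (9.8/1025) × (0.540/68) = 7.5925 × 10⁻⁵ s⁻².
N = √(7.5925 × 10⁻⁵) = 8.7135 × 10⁻³ rad s⁻¹ ≈ 8.71 × 10⁻³ rad s⁻¹.

8.71 × 10⁻³ rad s⁻¹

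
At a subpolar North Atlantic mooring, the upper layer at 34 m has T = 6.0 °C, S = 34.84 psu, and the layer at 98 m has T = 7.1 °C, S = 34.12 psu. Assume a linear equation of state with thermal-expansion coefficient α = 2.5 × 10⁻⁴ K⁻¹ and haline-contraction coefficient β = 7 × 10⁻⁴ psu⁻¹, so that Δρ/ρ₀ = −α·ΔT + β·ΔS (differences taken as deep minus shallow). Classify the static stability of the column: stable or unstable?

unstable

ΔT = 7.1 − 6.0 = +1.1 K and ΔS = 34.12 − 34.84 = -0.72 psu (deep − shallow).
−αΔT = -2.75 × 10⁻⁴; βΔS = -5.04 × 10⁻⁴; sum Δρ/ρ₀ = -7.79 × 10⁻⁴.
Δρ/ρ₀ < 0, so Δρ < 0: deeper water is lighter → statically unstable; the column would overturn.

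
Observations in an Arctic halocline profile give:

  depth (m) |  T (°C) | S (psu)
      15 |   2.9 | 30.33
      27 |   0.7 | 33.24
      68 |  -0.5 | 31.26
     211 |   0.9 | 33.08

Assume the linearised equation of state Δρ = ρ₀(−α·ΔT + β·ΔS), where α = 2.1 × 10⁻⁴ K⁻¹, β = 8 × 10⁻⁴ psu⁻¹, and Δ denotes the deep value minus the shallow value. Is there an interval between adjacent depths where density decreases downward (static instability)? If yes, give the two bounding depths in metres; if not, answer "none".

Evaluate Δρ/ρ₀ = −αΔT + βΔS across each adjacent pair:
  15–27 m: −αΔT+βΔS = −(2.1 × 10⁻⁴)(-2.2)+(8 × 10⁻⁴)(+2.91) = 2.8 × 10⁻³ → stable
  27–68 m: −αΔT+βΔS = −(2.1 × 10⁻⁴)(-1.2)+(8 × 10⁻⁴)(-1.98) = -1.3 × 10⁻³ → UNSTABLE
  68–211 m: −αΔT+βΔS = −(2.1 × 10⁻⁴)(+1.4)+(8 × 10⁻⁴)(+1.82) = 1.2 × 10⁻³ → stable
The 27–68 m interval has Δρ < 0: lighter water underlies denser water.

27–68 m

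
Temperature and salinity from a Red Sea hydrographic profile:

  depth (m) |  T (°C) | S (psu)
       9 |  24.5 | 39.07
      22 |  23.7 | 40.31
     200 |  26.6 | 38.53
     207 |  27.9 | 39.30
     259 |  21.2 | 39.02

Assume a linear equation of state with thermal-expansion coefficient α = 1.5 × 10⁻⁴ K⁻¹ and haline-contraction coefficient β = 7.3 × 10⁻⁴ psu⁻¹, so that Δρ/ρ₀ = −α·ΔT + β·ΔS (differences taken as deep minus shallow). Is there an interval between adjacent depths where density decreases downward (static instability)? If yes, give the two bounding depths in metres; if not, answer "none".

Evaluate Δρ/ρ₀ = −αΔT + βΔS across each adjacent pair:
  9–22 m: −αΔT+βΔS = −(1.5 × 10⁻⁴)(-0.8)+(7.3 × 10⁻⁴)(+1.24) = 1.0 × 10⁻³ → stable
  22–200 m: −αΔT+βΔS = −(1.5 × 10⁻⁴)(+2.9)+(7.3 × 10⁻⁴)(-1.78) = -1.7 × 10⁻³ → UNSTABLE
  200–207 m: −αΔT+βΔS = −(1.5 × 10⁻⁴)(+1.3)+(7.3 × 10⁻⁴)(+0.77) = 3.7 × 10⁻⁴ → stable
  207–259 m: −αΔT+βΔS = −(1.5 × 10⁻⁴)(-6.7)+(7.3 × 10⁻⁴)(-0.28) = 8.0 × 10⁻⁴ → stable
The 22–200 m interval has Δρ < 0: lighter water underlies denser water.

22–200 m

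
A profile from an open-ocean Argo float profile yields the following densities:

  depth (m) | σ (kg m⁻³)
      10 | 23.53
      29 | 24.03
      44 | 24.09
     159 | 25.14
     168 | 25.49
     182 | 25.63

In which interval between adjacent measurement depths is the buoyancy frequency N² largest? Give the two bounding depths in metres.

159–168 m

Compute the density gradient over each adjacent pair:
  10–29 m: Δρ/Δz = 0.50/19 = 0.026 kg m⁻⁴
  29–44 m: Δρ/Δz = 0.06/15 = 4.0 × 10⁻³ kg m⁻⁴
  44–159 m: Δρ/Δz = 1.05/115 = 9.1 × 10⁻³ kg m⁻⁴
  159–168 m: Δρ/Δz = 0.35/9 = 0.039 kg m⁻⁴
  168–182 m: Δρ/Δz = 0.14/14 = 0.010 kg m⁻⁴
The largest gradient is in the 159–168 m interval — the pycnocline.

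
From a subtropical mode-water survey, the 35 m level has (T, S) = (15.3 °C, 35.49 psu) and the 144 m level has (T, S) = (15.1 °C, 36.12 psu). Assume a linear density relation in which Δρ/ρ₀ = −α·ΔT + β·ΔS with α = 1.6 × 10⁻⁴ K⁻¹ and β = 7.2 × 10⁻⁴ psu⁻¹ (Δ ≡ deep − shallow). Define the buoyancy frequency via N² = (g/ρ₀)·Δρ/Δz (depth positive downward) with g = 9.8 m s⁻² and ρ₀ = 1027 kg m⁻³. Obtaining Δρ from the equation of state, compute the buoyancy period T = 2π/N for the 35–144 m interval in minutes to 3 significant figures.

ΔT = -0.2 K, ΔS = +0.63 psu (deep − shallow).
Δρ/ρ₀ = −αΔT + βΔS = 3.20 × 10⁻⁵ + 4.536 × 10⁻⁴ = 4.856 × 10⁻⁴, so Δρ ≈ 0.4987 kg m⁻³.
N² = (g/ρ₀)·Δρ/Δz = g·(Δρ/ρ₀)/Δz = 9.8 × 4.856 × 10⁻⁴ / 109 = 4.3659 × 10⁻⁵ s⁻².
N = √(4.3659 × 10⁻⁵) = 6.6075 × 10⁻³ rad s⁻¹ → T = 2π/N = 950.92 s = 15.849 min ≈ 15.8 min.

15.8 min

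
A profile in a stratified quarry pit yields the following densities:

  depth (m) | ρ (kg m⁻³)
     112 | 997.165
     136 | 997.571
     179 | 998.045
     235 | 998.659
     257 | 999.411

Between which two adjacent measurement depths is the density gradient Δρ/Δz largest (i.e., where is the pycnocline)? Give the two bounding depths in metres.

Compute the density gradient over each adjacent pair:
  112–136 m: Δρ/Δz = 0.406/24 = 0.017 kg m⁻⁴
  136–179 m: Δρ/Δz = 0.474/43 = 0.011 kg m⁻⁴
  179–235 m: Δρ/Δz = 0.614/56 = 0.011 kg m⁻⁴
  235–257 m: Δρ/Δz = 0.752/22 = 0.034 kg m⁻⁴
The largest gradient is in the 235–257 m interval — the pycnocline.

235–257 m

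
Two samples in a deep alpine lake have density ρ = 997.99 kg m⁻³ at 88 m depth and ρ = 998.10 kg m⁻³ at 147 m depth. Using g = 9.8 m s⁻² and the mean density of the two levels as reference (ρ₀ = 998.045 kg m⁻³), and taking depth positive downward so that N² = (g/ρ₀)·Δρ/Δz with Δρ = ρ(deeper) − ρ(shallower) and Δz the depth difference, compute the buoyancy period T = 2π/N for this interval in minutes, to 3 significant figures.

Δρ = 998.10 − 997.99 = 0.11 kg m⁻³ over Δz = 147 − 88 = 59 m.
N² = (9.8/998.045) × (0.11/59) = 1.8307 × 10⁻⁵ s⁻².
N = √(1.8307 × 10⁻⁵) = 4.2787 × 10⁻³ rad s⁻¹, so T = 2π/N = 1.4685 × 10³ s = 24.475 min ≈ 24.5 min.

24.5 min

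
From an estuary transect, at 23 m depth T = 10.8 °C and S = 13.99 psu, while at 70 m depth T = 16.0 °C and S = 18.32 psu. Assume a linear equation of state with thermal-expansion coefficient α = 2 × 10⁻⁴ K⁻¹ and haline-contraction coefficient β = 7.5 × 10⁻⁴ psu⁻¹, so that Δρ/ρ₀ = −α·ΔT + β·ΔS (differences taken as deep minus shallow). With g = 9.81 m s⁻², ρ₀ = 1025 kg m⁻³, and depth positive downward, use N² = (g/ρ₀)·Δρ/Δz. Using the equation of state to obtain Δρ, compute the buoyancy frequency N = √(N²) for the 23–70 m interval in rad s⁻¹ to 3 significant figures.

ΔT = +5.2 K, ΔS = +4.33 psu (deep − shallow).
Δρ/ρ₀ = −αΔT + βΔS = -1.04 × 10⁻³ + 3.2475 × 10⁻³ = 2.2075 × 10⁻³, so Δρ ≈ 2.263 kg m⁻³.
N² = (g/ρ₀)·Δρ/Δz = g·(Δρ/ρ₀)/Δz = 9.81 × 2.2075 × 10⁻³ / 47 = 4.6076 × 10⁻⁴ s⁻².
N = √(4.6076 × 10⁻⁴) = 0.021465 rad s⁻¹ ≈ 0.0215 rad s⁻¹.

0.0215 rad s⁻¹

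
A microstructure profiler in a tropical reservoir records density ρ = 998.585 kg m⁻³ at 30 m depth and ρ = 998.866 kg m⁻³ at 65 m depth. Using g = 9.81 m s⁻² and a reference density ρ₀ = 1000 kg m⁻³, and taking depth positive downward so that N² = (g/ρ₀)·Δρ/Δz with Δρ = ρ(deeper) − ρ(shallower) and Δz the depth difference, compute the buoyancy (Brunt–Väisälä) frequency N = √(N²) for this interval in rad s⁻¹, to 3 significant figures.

Δρ = 998.866 − 998.585 = 0.281 kg m⁻³ over Δz = 65 − 30 = 35 m.
N² = (9.81/1000) × (0.281/35) = 7.8760 × 10⁻⁵ s⁻².
N = √(7.8760 × 10⁻⁵) = 8.8747 × 10⁻³ rad s⁻¹ ≈ 8.87 × 10⁻³ rad s⁻¹.

8.87 × 10⁻³ rad s⁻¹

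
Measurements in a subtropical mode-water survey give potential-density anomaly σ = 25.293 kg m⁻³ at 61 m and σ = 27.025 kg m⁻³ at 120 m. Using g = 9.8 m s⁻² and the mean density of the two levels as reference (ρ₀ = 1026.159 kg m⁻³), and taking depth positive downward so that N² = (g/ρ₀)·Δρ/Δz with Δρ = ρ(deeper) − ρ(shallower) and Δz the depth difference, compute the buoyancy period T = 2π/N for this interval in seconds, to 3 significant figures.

375 s

Δρ = 1027.025 − 1025.293 = 1.732 kg m⁻³ over Δz = 120 − 61 = 59 m.
N² = (9.8/1026.159) × (1.732/59) = 2.8035 × 10⁻⁴ s⁻².
N = √(2.8035 × 10⁻⁴) = 0.016744 rad s⁻¹, so T = 2π/N = 375.25 s ≈ 375 s.
N² > 0, so the interval is statically stable.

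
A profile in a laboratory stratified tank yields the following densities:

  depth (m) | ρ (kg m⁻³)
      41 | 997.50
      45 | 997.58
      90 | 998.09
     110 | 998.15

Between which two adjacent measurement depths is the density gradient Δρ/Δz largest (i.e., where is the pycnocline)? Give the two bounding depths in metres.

Compute the density gradient over each adjacent pair:
  41–45 m: Δρ/Δz = 0.08/4 = 0.020 kg m⁻⁴
  45–90 m: Δρ/Δz = 0.51/45 = 0.011 kg m⁻⁴
  90–110 m: Δρ/Δz = 0.06/20 = 3.0 × 10⁻³ kg m⁻⁴
The largest gradient is in the 41–45 m interval — the pycnocline.

41–45 m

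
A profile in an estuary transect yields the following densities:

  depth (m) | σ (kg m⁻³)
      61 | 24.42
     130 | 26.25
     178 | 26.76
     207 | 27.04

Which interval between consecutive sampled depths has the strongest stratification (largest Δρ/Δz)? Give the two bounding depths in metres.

61–130 m

Compute the density gradient over each adjacent pair:
  61–130 m: Δρ/Δz = 1.83/69 = 0.027 kg m⁻⁴
  130–178 m: Δρ/Δz = 0.51/48 = 0.011 kg m⁻⁴
  178–207 m: Δρ/Δz = 0.28/29 = 9.7 × 10⁻³ kg m⁻⁴
The largest gradient is in the 61–130 m interval — the pycnocline.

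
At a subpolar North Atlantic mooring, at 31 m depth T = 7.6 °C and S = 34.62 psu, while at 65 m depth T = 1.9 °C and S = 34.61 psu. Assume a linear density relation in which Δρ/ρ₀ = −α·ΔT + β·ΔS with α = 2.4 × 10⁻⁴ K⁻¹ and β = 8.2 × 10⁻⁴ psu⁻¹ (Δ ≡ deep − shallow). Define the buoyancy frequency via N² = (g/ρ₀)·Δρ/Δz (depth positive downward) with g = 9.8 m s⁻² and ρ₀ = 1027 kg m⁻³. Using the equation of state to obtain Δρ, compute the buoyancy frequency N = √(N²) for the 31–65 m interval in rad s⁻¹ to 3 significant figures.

0.0198 rad s⁻¹

ΔT = -5.7 K, ΔS = -0.01 psu (deep − shallow).
Δρ/ρ₀ = −αΔT + βΔS = 1.368 × 10⁻³ − 8.20 × 10⁻⁶ = 1.3598 × 10⁻³, so Δρ ≈ 1.397 kg m⁻³.
N² = (g/ρ₀)·Δρ/Δz = g·(Δρ/ρ₀)/Δz = 9.8 × 1.3598 × 10⁻³ / 34 = 3.9194 × 10⁻⁴ s⁻².
N = √(3.9194 × 10⁻⁴) = 0.019797 rad s⁻¹ ≈ 0.0198 rad s⁻¹.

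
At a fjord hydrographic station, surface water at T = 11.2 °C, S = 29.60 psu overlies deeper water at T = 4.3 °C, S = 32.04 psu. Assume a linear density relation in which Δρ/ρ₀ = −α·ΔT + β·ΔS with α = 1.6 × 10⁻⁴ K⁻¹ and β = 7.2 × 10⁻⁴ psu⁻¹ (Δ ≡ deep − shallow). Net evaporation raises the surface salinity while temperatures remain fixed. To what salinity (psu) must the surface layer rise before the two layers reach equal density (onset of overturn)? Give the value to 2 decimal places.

Neutral buoyancy requires −α(T_deep − T_surf) + β(S_deep − S_surf′) = 0.
S_surf′ = S_deep − (α/β)·ΔT = 32.04 − (1.6 × 10⁻⁴/7.2 × 10⁻⁴)·(-6.9) = 33.5733 psu.
Increase required: 33.5733 − 29.60 = 3.9733 psu.

33.57 psu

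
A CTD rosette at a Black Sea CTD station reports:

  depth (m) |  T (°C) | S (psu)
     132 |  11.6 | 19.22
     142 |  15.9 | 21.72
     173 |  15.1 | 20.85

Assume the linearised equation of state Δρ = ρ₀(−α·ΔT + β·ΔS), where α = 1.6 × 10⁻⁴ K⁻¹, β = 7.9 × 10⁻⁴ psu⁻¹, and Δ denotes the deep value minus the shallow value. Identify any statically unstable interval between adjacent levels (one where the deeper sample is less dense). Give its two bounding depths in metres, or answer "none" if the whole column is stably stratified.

Evaluate Δρ/ρ₀ = −αΔT + βΔS across each adjacent pair:
  132–142 m: −αΔT+βΔS = −(1.6 × 10⁻⁴)(+4.3)+(7.9 × 10⁻⁴)(+2.50) = 1.3 × 10⁻³ → stable
  142–173 m: −αΔT+βΔS = −(1.6 × 10⁻⁴)(-0.8)+(7.9 × 10⁻⁴)(-0.87) = -5.6 × 10⁻⁴ → UNSTABLE
The 142–173 m interval has Δρ < 0: lighter water underlies denser water.

142–173 m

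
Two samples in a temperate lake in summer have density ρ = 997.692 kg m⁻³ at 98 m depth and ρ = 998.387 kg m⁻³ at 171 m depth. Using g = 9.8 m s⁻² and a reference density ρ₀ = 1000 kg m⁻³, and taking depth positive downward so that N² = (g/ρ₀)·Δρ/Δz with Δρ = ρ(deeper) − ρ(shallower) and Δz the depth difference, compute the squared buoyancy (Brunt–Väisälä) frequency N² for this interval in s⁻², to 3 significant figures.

Δρ = 998.387 − 997.692 = 0.695 kg m⁻³ over Δz = 171 − 98 = 73 m.
N² = (9.8/1000) × (0.695/73) = 9.3301 × 10⁻⁵ s⁻² ≈ 9.33 × 10⁻⁵ s⁻².
N² > 0, so the interval is statically stable.

9.33 × 10⁻⁵ s⁻²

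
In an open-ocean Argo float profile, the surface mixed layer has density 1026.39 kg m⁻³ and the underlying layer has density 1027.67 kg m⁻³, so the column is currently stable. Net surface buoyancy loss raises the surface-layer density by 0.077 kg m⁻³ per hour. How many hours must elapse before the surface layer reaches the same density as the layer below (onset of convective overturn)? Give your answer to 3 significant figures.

16.6 hours

Density deficit of the surface layer: 1027.67 − 1026.39 = 1.28 kg m⁻³.
Required change = 1.28 / 0.077 = 16.6 hours.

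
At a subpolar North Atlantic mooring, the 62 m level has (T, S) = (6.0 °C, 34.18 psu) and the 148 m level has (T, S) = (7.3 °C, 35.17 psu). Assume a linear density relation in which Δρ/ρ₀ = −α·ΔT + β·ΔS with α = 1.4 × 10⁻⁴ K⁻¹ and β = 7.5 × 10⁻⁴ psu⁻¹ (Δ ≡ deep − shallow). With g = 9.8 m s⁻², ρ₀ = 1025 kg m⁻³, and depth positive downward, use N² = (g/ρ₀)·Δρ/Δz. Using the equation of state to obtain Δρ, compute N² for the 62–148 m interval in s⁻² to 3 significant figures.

ΔT = +1.3 K, ΔS = +0.99 psu (deep − shallow).
Δρ/ρ₀ = −αΔT + βΔS = -1.82 × 10⁻⁴ + 7.425 × 10⁻⁴ = 5.605 × 10⁻⁴, so Δρ ≈ 0.5745 kg m⁻³.
N² = (g/ρ₀)·Δρ/Δz = g·(Δρ/ρ₀)/Δz = 9.8 × 5.605 × 10⁻⁴ / 86 = 6.3871 × 10⁻⁵ s⁻² ≈ 6.39 × 10⁻⁵ s⁻².

6.39 × 10⁻⁵ s⁻²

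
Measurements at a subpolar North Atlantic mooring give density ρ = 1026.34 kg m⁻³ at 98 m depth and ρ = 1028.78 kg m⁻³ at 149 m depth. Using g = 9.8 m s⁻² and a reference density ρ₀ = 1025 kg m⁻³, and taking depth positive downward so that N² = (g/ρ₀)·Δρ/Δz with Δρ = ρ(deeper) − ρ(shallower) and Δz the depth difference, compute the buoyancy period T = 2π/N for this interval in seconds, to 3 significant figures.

294 s

Δρ = 1028.78 − 1026.34 = 2.44 kg m⁻³ over Δz = 149 − 98 = 51 m.
N² = (9.8/1025) × (2.44/51) = 4.5743 × 10⁻⁴ s⁻².
N = √(4.5743 × 10⁻⁴) = 0.021388 rad s⁻¹, so T = 2π/N = 293.77 s ≈ 294 s.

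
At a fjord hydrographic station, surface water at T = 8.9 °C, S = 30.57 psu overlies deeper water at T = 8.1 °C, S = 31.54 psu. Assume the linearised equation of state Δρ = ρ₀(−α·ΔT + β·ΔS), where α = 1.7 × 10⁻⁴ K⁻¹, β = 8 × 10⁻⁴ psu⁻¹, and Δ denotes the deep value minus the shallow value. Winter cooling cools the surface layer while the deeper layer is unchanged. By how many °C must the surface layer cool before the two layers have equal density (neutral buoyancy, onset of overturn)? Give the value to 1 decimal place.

5.4 °C

Neutral buoyancy requires Δρ = 0, i.e. −α(T_deep − T_surf′) + β(S_deep − S_surf) = 0.
T_surf′ = T_deep − (β/α)·ΔS = 8.1 − (8 × 10⁻⁴/1.7 × 10⁻⁴)·(+0.97) = 3.535 °C.
Cooling required: 8.9 − (3.535) = 5.365 °C.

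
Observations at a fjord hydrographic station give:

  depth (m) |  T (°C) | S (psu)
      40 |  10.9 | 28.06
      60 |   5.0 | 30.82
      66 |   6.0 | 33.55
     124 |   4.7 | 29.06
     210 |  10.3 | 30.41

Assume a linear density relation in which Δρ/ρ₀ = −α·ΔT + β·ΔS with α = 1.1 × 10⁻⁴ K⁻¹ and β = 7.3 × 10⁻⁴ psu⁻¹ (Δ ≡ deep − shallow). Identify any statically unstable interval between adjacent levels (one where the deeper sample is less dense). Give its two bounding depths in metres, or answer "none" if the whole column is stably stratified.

66–124 m

Evaluate Δρ/ρ₀ = −αΔT + βΔS across each adjacent pair:
  40–60 m: −αΔT+βΔS = −(1.1 × 10⁻⁴)(-5.9)+(7.3 × 10⁻⁴)(+2.76) = 2.7 × 10⁻³ → stable
  60–66 m: −αΔT+βΔS = −(1.1 × 10⁻⁴)(+1.0)+(7.3 × 10⁻⁴)(+2.73) = 1.9 × 10⁻³ → stable
  66–124 m: −αΔT+βΔS = −(1.1 × 10⁻⁴)(-1.3)+(7.3 × 10⁻⁴)(-4.49) = -3.1 × 10⁻³ → UNSTABLE
  124–210 m: −αΔT+βΔS = −(1.1 × 10⁻⁴)(+5.6)+(7.3 × 10⁻⁴)(+1.35) = 3.7 × 10⁻⁴ → stable
The 66–124 m interval has Δρ < 0: lighter water underlies denser water.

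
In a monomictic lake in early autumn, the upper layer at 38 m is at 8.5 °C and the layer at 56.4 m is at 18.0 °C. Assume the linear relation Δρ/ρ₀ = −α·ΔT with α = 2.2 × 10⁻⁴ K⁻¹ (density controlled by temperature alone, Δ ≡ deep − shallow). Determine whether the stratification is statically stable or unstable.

unstable

ΔT = 18.0 − 8.5 = +9.5 K, so Δρ/ρ₀ = −αΔT = -2.09 × 10⁻³.
Δρ/ρ₀ < 0, so Δρ < 0: deeper water is lighter → statically unstable; the column would overturn.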